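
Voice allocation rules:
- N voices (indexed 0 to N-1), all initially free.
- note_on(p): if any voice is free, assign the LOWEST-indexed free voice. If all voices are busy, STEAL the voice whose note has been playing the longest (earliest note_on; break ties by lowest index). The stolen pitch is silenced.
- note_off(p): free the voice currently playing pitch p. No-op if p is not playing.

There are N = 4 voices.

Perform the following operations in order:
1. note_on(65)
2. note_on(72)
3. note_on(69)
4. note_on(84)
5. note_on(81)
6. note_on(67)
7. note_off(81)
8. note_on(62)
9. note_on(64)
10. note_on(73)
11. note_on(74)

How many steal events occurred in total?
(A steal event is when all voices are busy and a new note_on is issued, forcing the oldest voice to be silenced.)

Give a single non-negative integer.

Answer: 5

Derivation:
Op 1: note_on(65): voice 0 is free -> assigned | voices=[65 - - -]
Op 2: note_on(72): voice 1 is free -> assigned | voices=[65 72 - -]
Op 3: note_on(69): voice 2 is free -> assigned | voices=[65 72 69 -]
Op 4: note_on(84): voice 3 is free -> assigned | voices=[65 72 69 84]
Op 5: note_on(81): all voices busy, STEAL voice 0 (pitch 65, oldest) -> assign | voices=[81 72 69 84]
Op 6: note_on(67): all voices busy, STEAL voice 1 (pitch 72, oldest) -> assign | voices=[81 67 69 84]
Op 7: note_off(81): free voice 0 | voices=[- 67 69 84]
Op 8: note_on(62): voice 0 is free -> assigned | voices=[62 67 69 84]
Op 9: note_on(64): all voices busy, STEAL voice 2 (pitch 69, oldest) -> assign | voices=[62 67 64 84]
Op 10: note_on(73): all voices busy, STEAL voice 3 (pitch 84, oldest) -> assign | voices=[62 67 64 73]
Op 11: note_on(74): all voices busy, STEAL voice 1 (pitch 67, oldest) -> assign | voices=[62 74 64 73]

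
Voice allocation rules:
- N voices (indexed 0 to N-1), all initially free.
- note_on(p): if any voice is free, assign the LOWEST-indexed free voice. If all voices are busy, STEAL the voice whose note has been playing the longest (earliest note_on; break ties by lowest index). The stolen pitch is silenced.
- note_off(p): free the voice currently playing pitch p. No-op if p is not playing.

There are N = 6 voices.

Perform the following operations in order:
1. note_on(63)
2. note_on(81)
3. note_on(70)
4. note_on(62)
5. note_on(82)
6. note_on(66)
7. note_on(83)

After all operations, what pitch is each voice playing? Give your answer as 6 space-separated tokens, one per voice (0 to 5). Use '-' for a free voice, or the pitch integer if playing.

Op 1: note_on(63): voice 0 is free -> assigned | voices=[63 - - - - -]
Op 2: note_on(81): voice 1 is free -> assigned | voices=[63 81 - - - -]
Op 3: note_on(70): voice 2 is free -> assigned | voices=[63 81 70 - - -]
Op 4: note_on(62): voice 3 is free -> assigned | voices=[63 81 70 62 - -]
Op 5: note_on(82): voice 4 is free -> assigned | voices=[63 81 70 62 82 -]
Op 6: note_on(66): voice 5 is free -> assigned | voices=[63 81 70 62 82 66]
Op 7: note_on(83): all voices busy, STEAL voice 0 (pitch 63, oldest) -> assign | voices=[83 81 70 62 82 66]

Answer: 83 81 70 62 82 66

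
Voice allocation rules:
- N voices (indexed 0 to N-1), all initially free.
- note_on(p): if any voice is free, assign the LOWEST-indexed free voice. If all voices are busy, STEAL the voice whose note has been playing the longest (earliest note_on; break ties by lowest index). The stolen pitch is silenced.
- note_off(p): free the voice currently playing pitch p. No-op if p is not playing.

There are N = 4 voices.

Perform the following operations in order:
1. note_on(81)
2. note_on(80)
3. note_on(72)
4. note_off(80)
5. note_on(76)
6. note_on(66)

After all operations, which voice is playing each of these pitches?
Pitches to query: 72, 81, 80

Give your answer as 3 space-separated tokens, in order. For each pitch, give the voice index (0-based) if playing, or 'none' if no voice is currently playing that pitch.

Op 1: note_on(81): voice 0 is free -> assigned | voices=[81 - - -]
Op 2: note_on(80): voice 1 is free -> assigned | voices=[81 80 - -]
Op 3: note_on(72): voice 2 is free -> assigned | voices=[81 80 72 -]
Op 4: note_off(80): free voice 1 | voices=[81 - 72 -]
Op 5: note_on(76): voice 1 is free -> assigned | voices=[81 76 72 -]
Op 6: note_on(66): voice 3 is free -> assigned | voices=[81 76 72 66]

Answer: 2 0 none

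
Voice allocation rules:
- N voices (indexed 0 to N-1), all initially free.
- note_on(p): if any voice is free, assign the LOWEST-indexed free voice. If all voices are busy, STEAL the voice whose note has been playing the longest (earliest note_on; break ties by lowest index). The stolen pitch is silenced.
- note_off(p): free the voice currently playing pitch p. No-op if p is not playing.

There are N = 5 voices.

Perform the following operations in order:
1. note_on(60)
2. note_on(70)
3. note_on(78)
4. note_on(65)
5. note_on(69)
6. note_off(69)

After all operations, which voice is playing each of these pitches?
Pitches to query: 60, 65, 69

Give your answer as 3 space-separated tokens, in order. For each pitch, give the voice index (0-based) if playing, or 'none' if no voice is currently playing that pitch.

Op 1: note_on(60): voice 0 is free -> assigned | voices=[60 - - - -]
Op 2: note_on(70): voice 1 is free -> assigned | voices=[60 70 - - -]
Op 3: note_on(78): voice 2 is free -> assigned | voices=[60 70 78 - -]
Op 4: note_on(65): voice 3 is free -> assigned | voices=[60 70 78 65 -]
Op 5: note_on(69): voice 4 is free -> assigned | voices=[60 70 78 65 69]
Op 6: note_off(69): free voice 4 | voices=[60 70 78 65 -]

Answer: 0 3 none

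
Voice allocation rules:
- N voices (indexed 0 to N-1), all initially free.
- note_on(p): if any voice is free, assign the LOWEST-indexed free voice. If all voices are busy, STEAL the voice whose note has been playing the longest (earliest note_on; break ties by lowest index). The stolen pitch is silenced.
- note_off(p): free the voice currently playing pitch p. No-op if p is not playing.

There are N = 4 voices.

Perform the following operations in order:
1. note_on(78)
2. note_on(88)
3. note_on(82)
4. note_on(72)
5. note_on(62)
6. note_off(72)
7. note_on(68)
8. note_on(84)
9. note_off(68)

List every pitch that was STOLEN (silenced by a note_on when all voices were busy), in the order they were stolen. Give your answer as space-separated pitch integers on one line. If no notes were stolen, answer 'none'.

Answer: 78 88

Derivation:
Op 1: note_on(78): voice 0 is free -> assigned | voices=[78 - - -]
Op 2: note_on(88): voice 1 is free -> assigned | voices=[78 88 - -]
Op 3: note_on(82): voice 2 is free -> assigned | voices=[78 88 82 -]
Op 4: note_on(72): voice 3 is free -> assigned | voices=[78 88 82 72]
Op 5: note_on(62): all voices busy, STEAL voice 0 (pitch 78, oldest) -> assign | voices=[62 88 82 72]
Op 6: note_off(72): free voice 3 | voices=[62 88 82 -]
Op 7: note_on(68): voice 3 is free -> assigned | voices=[62 88 82 68]
Op 8: note_on(84): all voices busy, STEAL voice 1 (pitch 88, oldest) -> assign | voices=[62 84 82 68]
Op 9: note_off(68): free voice 3 | voices=[62 84 82 -]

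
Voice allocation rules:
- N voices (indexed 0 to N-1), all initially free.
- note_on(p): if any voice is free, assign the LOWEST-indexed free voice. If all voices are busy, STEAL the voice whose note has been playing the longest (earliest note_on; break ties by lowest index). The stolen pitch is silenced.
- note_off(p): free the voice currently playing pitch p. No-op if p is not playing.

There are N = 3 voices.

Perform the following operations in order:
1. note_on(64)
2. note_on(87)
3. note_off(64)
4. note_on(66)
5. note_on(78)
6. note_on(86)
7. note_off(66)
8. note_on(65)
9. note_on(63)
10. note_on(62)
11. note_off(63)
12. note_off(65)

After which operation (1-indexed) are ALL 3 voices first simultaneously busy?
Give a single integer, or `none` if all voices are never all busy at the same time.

Op 1: note_on(64): voice 0 is free -> assigned | voices=[64 - -]
Op 2: note_on(87): voice 1 is free -> assigned | voices=[64 87 -]
Op 3: note_off(64): free voice 0 | voices=[- 87 -]
Op 4: note_on(66): voice 0 is free -> assigned | voices=[66 87 -]
Op 5: note_on(78): voice 2 is free -> assigned | voices=[66 87 78]
Op 6: note_on(86): all voices busy, STEAL voice 1 (pitch 87, oldest) -> assign | voices=[66 86 78]
Op 7: note_off(66): free voice 0 | voices=[- 86 78]
Op 8: note_on(65): voice 0 is free -> assigned | voices=[65 86 78]
Op 9: note_on(63): all voices busy, STEAL voice 2 (pitch 78, oldest) -> assign | voices=[65 86 63]
Op 10: note_on(62): all voices busy, STEAL voice 1 (pitch 86, oldest) -> assign | voices=[65 62 63]
Op 11: note_off(63): free voice 2 | voices=[65 62 -]
Op 12: note_off(65): free voice 0 | voices=[- 62 -]

Answer: 5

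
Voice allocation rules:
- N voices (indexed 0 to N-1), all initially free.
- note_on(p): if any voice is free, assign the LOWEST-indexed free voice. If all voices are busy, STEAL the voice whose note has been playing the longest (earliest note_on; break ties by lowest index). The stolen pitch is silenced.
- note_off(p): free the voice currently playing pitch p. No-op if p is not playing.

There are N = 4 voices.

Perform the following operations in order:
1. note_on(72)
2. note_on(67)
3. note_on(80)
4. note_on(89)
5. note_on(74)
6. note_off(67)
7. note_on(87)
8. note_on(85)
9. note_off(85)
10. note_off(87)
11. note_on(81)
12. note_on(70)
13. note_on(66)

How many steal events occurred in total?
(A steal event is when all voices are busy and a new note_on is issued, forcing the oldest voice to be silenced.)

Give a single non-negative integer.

Op 1: note_on(72): voice 0 is free -> assigned | voices=[72 - - -]
Op 2: note_on(67): voice 1 is free -> assigned | voices=[72 67 - -]
Op 3: note_on(80): voice 2 is free -> assigned | voices=[72 67 80 -]
Op 4: note_on(89): voice 3 is free -> assigned | voices=[72 67 80 89]
Op 5: note_on(74): all voices busy, STEAL voice 0 (pitch 72, oldest) -> assign | voices=[74 67 80 89]
Op 6: note_off(67): free voice 1 | voices=[74 - 80 89]
Op 7: note_on(87): voice 1 is free -> assigned | voices=[74 87 80 89]
Op 8: note_on(85): all voices busy, STEAL voice 2 (pitch 80, oldest) -> assign | voices=[74 87 85 89]
Op 9: note_off(85): free voice 2 | voices=[74 87 - 89]
Op 10: note_off(87): free voice 1 | voices=[74 - - 89]
Op 11: note_on(81): voice 1 is free -> assigned | voices=[74 81 - 89]
Op 12: note_on(70): voice 2 is free -> assigned | voices=[74 81 70 89]
Op 13: note_on(66): all voices busy, STEAL voice 3 (pitch 89, oldest) -> assign | voices=[74 81 70 66]

Answer: 3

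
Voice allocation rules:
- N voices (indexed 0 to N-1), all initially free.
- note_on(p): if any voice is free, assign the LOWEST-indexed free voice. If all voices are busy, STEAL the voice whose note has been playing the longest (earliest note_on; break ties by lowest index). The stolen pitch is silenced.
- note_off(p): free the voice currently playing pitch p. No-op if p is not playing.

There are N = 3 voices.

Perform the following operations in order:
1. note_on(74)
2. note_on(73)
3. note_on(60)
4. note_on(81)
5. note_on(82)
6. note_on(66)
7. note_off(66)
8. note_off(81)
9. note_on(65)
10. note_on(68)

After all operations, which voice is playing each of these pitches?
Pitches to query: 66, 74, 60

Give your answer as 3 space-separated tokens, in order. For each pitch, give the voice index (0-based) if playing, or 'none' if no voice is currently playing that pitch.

Op 1: note_on(74): voice 0 is free -> assigned | voices=[74 - -]
Op 2: note_on(73): voice 1 is free -> assigned | voices=[74 73 -]
Op 3: note_on(60): voice 2 is free -> assigned | voices=[74 73 60]
Op 4: note_on(81): all voices busy, STEAL voice 0 (pitch 74, oldest) -> assign | voices=[81 73 60]
Op 5: note_on(82): all voices busy, STEAL voice 1 (pitch 73, oldest) -> assign | voices=[81 82 60]
Op 6: note_on(66): all voices busy, STEAL voice 2 (pitch 60, oldest) -> assign | voices=[81 82 66]
Op 7: note_off(66): free voice 2 | voices=[81 82 -]
Op 8: note_off(81): free voice 0 | voices=[- 82 -]
Op 9: note_on(65): voice 0 is free -> assigned | voices=[65 82 -]
Op 10: note_on(68): voice 2 is free -> assigned | voices=[65 82 68]

Answer: none none none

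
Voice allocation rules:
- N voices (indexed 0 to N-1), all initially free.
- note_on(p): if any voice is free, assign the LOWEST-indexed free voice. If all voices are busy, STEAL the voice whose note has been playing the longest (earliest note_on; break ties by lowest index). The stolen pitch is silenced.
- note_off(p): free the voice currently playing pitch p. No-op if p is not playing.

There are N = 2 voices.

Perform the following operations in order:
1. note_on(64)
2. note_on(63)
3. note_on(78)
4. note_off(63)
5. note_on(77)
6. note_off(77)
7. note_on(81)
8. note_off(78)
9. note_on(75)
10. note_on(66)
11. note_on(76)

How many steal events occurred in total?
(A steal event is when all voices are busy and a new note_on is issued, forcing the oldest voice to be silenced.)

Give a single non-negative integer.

Answer: 3

Derivation:
Op 1: note_on(64): voice 0 is free -> assigned | voices=[64 -]
Op 2: note_on(63): voice 1 is free -> assigned | voices=[64 63]
Op 3: note_on(78): all voices busy, STEAL voice 0 (pitch 64, oldest) -> assign | voices=[78 63]
Op 4: note_off(63): free voice 1 | voices=[78 -]
Op 5: note_on(77): voice 1 is free -> assigned | voices=[78 77]
Op 6: note_off(77): free voice 1 | voices=[78 -]
Op 7: note_on(81): voice 1 is free -> assigned | voices=[78 81]
Op 8: note_off(78): free voice 0 | voices=[- 81]
Op 9: note_on(75): voice 0 is free -> assigned | voices=[75 81]
Op 10: note_on(66): all voices busy, STEAL voice 1 (pitch 81, oldest) -> assign | voices=[75 66]
Op 11: note_on(76): all voices busy, STEAL voice 0 (pitch 75, oldest) -> assign | voices=[76 66]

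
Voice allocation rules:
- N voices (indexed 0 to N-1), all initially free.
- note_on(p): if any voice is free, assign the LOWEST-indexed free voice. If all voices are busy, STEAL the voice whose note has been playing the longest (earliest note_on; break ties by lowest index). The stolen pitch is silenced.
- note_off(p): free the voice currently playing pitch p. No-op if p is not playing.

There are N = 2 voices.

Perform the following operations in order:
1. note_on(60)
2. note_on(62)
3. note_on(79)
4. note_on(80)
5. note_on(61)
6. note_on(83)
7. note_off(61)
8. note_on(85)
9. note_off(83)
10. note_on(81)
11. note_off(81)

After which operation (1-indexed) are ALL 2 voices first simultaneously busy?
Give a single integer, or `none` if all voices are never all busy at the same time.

Answer: 2

Derivation:
Op 1: note_on(60): voice 0 is free -> assigned | voices=[60 -]
Op 2: note_on(62): voice 1 is free -> assigned | voices=[60 62]
Op 3: note_on(79): all voices busy, STEAL voice 0 (pitch 60, oldest) -> assign | voices=[79 62]
Op 4: note_on(80): all voices busy, STEAL voice 1 (pitch 62, oldest) -> assign | voices=[79 80]
Op 5: note_on(61): all voices busy, STEAL voice 0 (pitch 79, oldest) -> assign | voices=[61 80]
Op 6: note_on(83): all voices busy, STEAL voice 1 (pitch 80, oldest) -> assign | voices=[61 83]
Op 7: note_off(61): free voice 0 | voices=[- 83]
Op 8: note_on(85): voice 0 is free -> assigned | voices=[85 83]
Op 9: note_off(83): free voice 1 | voices=[85 -]
Op 10: note_on(81): voice 1 is free -> assigned | voices=[85 81]
Op 11: note_off(81): free voice 1 | voices=[85 -]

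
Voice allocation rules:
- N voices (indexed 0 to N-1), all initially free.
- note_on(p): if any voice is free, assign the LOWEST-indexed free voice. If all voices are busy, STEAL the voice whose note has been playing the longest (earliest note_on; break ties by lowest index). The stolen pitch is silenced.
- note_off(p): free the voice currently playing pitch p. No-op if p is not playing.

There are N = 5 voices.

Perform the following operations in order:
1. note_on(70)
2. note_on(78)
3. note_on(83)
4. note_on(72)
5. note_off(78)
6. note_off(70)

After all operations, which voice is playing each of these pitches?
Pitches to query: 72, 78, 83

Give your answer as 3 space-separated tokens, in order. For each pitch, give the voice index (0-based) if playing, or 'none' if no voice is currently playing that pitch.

Answer: 3 none 2

Derivation:
Op 1: note_on(70): voice 0 is free -> assigned | voices=[70 - - - -]
Op 2: note_on(78): voice 1 is free -> assigned | voices=[70 78 - - -]
Op 3: note_on(83): voice 2 is free -> assigned | voices=[70 78 83 - -]
Op 4: note_on(72): voice 3 is free -> assigned | voices=[70 78 83 72 -]
Op 5: note_off(78): free voice 1 | voices=[70 - 83 72 -]
Op 6: note_off(70): free voice 0 | voices=[- - 83 72 -]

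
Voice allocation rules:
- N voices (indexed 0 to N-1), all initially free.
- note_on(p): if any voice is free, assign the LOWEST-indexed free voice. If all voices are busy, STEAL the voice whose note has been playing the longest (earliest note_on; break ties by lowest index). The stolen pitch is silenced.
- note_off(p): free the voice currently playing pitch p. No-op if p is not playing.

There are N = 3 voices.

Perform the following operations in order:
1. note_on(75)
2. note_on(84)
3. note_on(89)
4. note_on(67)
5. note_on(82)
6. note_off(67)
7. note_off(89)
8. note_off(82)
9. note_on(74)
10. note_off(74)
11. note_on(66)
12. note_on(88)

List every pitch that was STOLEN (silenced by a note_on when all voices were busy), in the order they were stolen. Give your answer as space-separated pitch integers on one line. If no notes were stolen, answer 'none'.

Answer: 75 84

Derivation:
Op 1: note_on(75): voice 0 is free -> assigned | voices=[75 - -]
Op 2: note_on(84): voice 1 is free -> assigned | voices=[75 84 -]
Op 3: note_on(89): voice 2 is free -> assigned | voices=[75 84 89]
Op 4: note_on(67): all voices busy, STEAL voice 0 (pitch 75, oldest) -> assign | voices=[67 84 89]
Op 5: note_on(82): all voices busy, STEAL voice 1 (pitch 84, oldest) -> assign | voices=[67 82 89]
Op 6: note_off(67): free voice 0 | voices=[- 82 89]
Op 7: note_off(89): free voice 2 | voices=[- 82 -]
Op 8: note_off(82): free voice 1 | voices=[- - -]
Op 9: note_on(74): voice 0 is free -> assigned | voices=[74 - -]
Op 10: note_off(74): free voice 0 | voices=[- - -]
Op 11: note_on(66): voice 0 is free -> assigned | voices=[66 - -]
Op 12: note_on(88): voice 1 is free -> assigned | voices=[66 88 -]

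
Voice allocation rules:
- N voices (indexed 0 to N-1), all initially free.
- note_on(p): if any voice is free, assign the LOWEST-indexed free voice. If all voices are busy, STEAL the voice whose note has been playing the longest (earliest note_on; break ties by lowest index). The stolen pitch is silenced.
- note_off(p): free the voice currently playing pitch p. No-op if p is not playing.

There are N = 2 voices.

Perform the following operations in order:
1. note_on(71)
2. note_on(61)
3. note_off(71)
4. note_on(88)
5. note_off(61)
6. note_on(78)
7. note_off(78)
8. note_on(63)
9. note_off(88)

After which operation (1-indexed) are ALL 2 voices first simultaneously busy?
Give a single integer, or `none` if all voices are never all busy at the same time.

Answer: 2

Derivation:
Op 1: note_on(71): voice 0 is free -> assigned | voices=[71 -]
Op 2: note_on(61): voice 1 is free -> assigned | voices=[71 61]
Op 3: note_off(71): free voice 0 | voices=[- 61]
Op 4: note_on(88): voice 0 is free -> assigned | voices=[88 61]
Op 5: note_off(61): free voice 1 | voices=[88 -]
Op 6: note_on(78): voice 1 is free -> assigned | voices=[88 78]
Op 7: note_off(78): free voice 1 | voices=[88 -]
Op 8: note_on(63): voice 1 is free -> assigned | voices=[88 63]
Op 9: note_off(88): free voice 0 | voices=[- 63]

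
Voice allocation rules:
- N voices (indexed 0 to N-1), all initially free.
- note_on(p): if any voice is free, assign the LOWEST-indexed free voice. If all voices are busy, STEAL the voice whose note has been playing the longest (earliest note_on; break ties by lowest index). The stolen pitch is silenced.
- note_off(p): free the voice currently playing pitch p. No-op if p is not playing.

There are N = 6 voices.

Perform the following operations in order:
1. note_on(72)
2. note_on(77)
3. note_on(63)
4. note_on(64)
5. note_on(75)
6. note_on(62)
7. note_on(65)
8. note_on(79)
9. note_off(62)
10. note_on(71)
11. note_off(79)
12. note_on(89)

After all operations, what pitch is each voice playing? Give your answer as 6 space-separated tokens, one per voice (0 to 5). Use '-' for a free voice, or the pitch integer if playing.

Answer: 65 89 63 64 75 71

Derivation:
Op 1: note_on(72): voice 0 is free -> assigned | voices=[72 - - - - -]
Op 2: note_on(77): voice 1 is free -> assigned | voices=[72 77 - - - -]
Op 3: note_on(63): voice 2 is free -> assigned | voices=[72 77 63 - - -]
Op 4: note_on(64): voice 3 is free -> assigned | voices=[72 77 63 64 - -]
Op 5: note_on(75): voice 4 is free -> assigned | voices=[72 77 63 64 75 -]
Op 6: note_on(62): voice 5 is free -> assigned | voices=[72 77 63 64 75 62]
Op 7: note_on(65): all voices busy, STEAL voice 0 (pitch 72, oldest) -> assign | voices=[65 77 63 64 75 62]
Op 8: note_on(79): all voices busy, STEAL voice 1 (pitch 77, oldest) -> assign | voices=[65 79 63 64 75 62]
Op 9: note_off(62): free voice 5 | voices=[65 79 63 64 75 -]
Op 10: note_on(71): voice 5 is free -> assigned | voices=[65 79 63 64 75 71]
Op 11: note_off(79): free voice 1 | voices=[65 - 63 64 75 71]
Op 12: note_on(89): voice 1 is free -> assigned | voices=[65 89 63 64 75 71]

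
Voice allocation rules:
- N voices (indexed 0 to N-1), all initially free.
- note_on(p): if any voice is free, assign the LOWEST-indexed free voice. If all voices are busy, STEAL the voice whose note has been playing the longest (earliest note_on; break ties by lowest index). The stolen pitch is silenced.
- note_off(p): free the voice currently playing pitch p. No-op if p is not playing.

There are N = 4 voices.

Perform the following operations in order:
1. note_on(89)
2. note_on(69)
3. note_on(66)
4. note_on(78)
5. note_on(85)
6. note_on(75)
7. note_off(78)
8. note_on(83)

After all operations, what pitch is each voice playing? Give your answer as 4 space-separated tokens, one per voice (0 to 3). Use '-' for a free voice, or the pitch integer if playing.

Op 1: note_on(89): voice 0 is free -> assigned | voices=[89 - - -]
Op 2: note_on(69): voice 1 is free -> assigned | voices=[89 69 - -]
Op 3: note_on(66): voice 2 is free -> assigned | voices=[89 69 66 -]
Op 4: note_on(78): voice 3 is free -> assigned | voices=[89 69 66 78]
Op 5: note_on(85): all voices busy, STEAL voice 0 (pitch 89, oldest) -> assign | voices=[85 69 66 78]
Op 6: note_on(75): all voices busy, STEAL voice 1 (pitch 69, oldest) -> assign | voices=[85 75 66 78]
Op 7: note_off(78): free voice 3 | voices=[85 75 66 -]
Op 8: note_on(83): voice 3 is free -> assigned | voices=[85 75 66 83]

Answer: 85 75 66 83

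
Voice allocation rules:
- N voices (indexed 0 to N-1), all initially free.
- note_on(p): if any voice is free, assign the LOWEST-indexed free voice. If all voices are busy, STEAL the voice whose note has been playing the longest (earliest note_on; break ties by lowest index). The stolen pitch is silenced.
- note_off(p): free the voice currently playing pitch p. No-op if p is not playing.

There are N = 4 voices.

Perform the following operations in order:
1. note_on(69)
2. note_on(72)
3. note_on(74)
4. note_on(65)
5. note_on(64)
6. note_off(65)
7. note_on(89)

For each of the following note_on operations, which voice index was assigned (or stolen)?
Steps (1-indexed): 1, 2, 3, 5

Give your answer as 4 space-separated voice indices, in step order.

Answer: 0 1 2 0

Derivation:
Op 1: note_on(69): voice 0 is free -> assigned | voices=[69 - - -]
Op 2: note_on(72): voice 1 is free -> assigned | voices=[69 72 - -]
Op 3: note_on(74): voice 2 is free -> assigned | voices=[69 72 74 -]
Op 4: note_on(65): voice 3 is free -> assigned | voices=[69 72 74 65]
Op 5: note_on(64): all voices busy, STEAL voice 0 (pitch 69, oldest) -> assign | voices=[64 72 74 65]
Op 6: note_off(65): free voice 3 | voices=[64 72 74 -]
Op 7: note_on(89): voice 3 is free -> assigned | voices=[64 72 74 89]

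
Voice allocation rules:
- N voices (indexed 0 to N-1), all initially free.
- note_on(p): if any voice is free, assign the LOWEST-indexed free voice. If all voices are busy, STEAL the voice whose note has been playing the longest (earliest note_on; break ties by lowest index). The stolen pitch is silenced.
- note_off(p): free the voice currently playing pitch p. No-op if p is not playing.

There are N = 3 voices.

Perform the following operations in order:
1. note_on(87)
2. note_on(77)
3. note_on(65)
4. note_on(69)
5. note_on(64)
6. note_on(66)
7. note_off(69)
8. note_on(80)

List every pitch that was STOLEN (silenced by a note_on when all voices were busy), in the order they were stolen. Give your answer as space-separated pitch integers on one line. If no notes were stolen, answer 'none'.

Answer: 87 77 65

Derivation:
Op 1: note_on(87): voice 0 is free -> assigned | voices=[87 - -]
Op 2: note_on(77): voice 1 is free -> assigned | voices=[87 77 -]
Op 3: note_on(65): voice 2 is free -> assigned | voices=[87 77 65]
Op 4: note_on(69): all voices busy, STEAL voice 0 (pitch 87, oldest) -> assign | voices=[69 77 65]
Op 5: note_on(64): all voices busy, STEAL voice 1 (pitch 77, oldest) -> assign | voices=[69 64 65]
Op 6: note_on(66): all voices busy, STEAL voice 2 (pitch 65, oldest) -> assign | voices=[69 64 66]
Op 7: note_off(69): free voice 0 | voices=[- 64 66]
Op 8: note_on(80): voice 0 is free -> assigned | voices=[80 64 66]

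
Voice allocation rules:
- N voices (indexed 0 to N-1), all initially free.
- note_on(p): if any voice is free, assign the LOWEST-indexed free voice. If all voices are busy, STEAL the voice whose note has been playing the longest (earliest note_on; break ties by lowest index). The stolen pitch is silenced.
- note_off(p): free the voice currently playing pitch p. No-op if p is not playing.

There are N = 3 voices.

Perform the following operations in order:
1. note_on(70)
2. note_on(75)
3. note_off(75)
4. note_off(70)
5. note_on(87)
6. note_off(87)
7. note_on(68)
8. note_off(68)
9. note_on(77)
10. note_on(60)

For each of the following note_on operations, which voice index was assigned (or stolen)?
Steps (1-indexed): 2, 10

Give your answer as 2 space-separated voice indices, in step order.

Answer: 1 1

Derivation:
Op 1: note_on(70): voice 0 is free -> assigned | voices=[70 - -]
Op 2: note_on(75): voice 1 is free -> assigned | voices=[70 75 -]
Op 3: note_off(75): free voice 1 | voices=[70 - -]
Op 4: note_off(70): free voice 0 | voices=[- - -]
Op 5: note_on(87): voice 0 is free -> assigned | voices=[87 - -]
Op 6: note_off(87): free voice 0 | voices=[- - -]
Op 7: note_on(68): voice 0 is free -> assigned | voices=[68 - -]
Op 8: note_off(68): free voice 0 | voices=[- - -]
Op 9: note_on(77): voice 0 is free -> assigned | voices=[77 - -]
Op 10: note_on(60): voice 1 is free -> assigned | voices=[77 60 -]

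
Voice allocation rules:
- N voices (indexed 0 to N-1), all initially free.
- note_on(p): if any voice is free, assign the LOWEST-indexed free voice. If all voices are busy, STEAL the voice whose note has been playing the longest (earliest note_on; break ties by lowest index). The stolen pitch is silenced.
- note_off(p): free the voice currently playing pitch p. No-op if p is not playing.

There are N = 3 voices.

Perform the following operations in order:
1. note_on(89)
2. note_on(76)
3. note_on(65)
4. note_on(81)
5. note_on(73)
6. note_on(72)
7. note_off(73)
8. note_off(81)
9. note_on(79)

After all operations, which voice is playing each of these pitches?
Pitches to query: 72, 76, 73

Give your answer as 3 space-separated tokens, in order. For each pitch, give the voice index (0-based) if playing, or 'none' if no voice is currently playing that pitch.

Op 1: note_on(89): voice 0 is free -> assigned | voices=[89 - -]
Op 2: note_on(76): voice 1 is free -> assigned | voices=[89 76 -]
Op 3: note_on(65): voice 2 is free -> assigned | voices=[89 76 65]
Op 4: note_on(81): all voices busy, STEAL voice 0 (pitch 89, oldest) -> assign | voices=[81 76 65]
Op 5: note_on(73): all voices busy, STEAL voice 1 (pitch 76, oldest) -> assign | voices=[81 73 65]
Op 6: note_on(72): all voices busy, STEAL voice 2 (pitch 65, oldest) -> assign | voices=[81 73 72]
Op 7: note_off(73): free voice 1 | voices=[81 - 72]
Op 8: note_off(81): free voice 0 | voices=[- - 72]
Op 9: note_on(79): voice 0 is free -> assigned | voices=[79 - 72]

Answer: 2 none none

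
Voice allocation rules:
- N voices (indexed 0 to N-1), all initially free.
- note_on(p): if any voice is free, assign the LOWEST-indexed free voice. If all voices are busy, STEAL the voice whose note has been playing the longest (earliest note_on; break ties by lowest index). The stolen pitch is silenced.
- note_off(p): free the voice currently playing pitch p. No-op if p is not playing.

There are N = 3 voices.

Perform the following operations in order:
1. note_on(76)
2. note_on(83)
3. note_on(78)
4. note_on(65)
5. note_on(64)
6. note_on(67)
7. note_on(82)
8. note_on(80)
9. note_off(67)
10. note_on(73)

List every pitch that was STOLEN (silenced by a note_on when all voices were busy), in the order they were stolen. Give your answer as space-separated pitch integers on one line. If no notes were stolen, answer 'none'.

Answer: 76 83 78 65 64

Derivation:
Op 1: note_on(76): voice 0 is free -> assigned | voices=[76 - -]
Op 2: note_on(83): voice 1 is free -> assigned | voices=[76 83 -]
Op 3: note_on(78): voice 2 is free -> assigned | voices=[76 83 78]
Op 4: note_on(65): all voices busy, STEAL voice 0 (pitch 76, oldest) -> assign | voices=[65 83 78]
Op 5: note_on(64): all voices busy, STEAL voice 1 (pitch 83, oldest) -> assign | voices=[65 64 78]
Op 6: note_on(67): all voices busy, STEAL voice 2 (pitch 78, oldest) -> assign | voices=[65 64 67]
Op 7: note_on(82): all voices busy, STEAL voice 0 (pitch 65, oldest) -> assign | voices=[82 64 67]
Op 8: note_on(80): all voices busy, STEAL voice 1 (pitch 64, oldest) -> assign | voices=[82 80 67]
Op 9: note_off(67): free voice 2 | voices=[82 80 -]
Op 10: note_on(73): voice 2 is free -> assigned | voices=[82 80 73]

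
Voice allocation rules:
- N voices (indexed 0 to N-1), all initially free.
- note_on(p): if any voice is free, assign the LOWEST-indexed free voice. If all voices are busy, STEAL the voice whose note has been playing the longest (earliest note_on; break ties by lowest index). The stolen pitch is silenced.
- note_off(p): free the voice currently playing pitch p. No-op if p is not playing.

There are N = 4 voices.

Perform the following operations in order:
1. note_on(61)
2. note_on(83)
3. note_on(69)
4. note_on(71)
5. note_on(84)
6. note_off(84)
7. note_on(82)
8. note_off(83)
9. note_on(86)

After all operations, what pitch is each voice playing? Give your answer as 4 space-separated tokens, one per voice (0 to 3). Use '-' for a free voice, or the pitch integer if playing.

Op 1: note_on(61): voice 0 is free -> assigned | voices=[61 - - -]
Op 2: note_on(83): voice 1 is free -> assigned | voices=[61 83 - -]
Op 3: note_on(69): voice 2 is free -> assigned | voices=[61 83 69 -]
Op 4: note_on(71): voice 3 is free -> assigned | voices=[61 83 69 71]
Op 5: note_on(84): all voices busy, STEAL voice 0 (pitch 61, oldest) -> assign | voices=[84 83 69 71]
Op 6: note_off(84): free voice 0 | voices=[- 83 69 71]
Op 7: note_on(82): voice 0 is free -> assigned | voices=[82 83 69 71]
Op 8: note_off(83): free voice 1 | voices=[82 - 69 71]
Op 9: note_on(86): voice 1 is free -> assigned | voices=[82 86 69 71]

Answer: 82 86 69 71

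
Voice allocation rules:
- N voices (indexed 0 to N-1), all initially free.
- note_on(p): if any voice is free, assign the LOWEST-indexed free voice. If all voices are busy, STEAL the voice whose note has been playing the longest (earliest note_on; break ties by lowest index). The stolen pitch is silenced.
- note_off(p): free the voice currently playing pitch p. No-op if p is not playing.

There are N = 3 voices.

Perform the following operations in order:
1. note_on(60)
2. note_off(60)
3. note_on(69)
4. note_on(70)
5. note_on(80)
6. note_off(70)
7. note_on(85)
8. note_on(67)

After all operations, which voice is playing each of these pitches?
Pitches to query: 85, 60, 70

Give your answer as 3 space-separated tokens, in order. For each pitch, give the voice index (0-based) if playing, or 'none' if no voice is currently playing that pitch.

Op 1: note_on(60): voice 0 is free -> assigned | voices=[60 - -]
Op 2: note_off(60): free voice 0 | voices=[- - -]
Op 3: note_on(69): voice 0 is free -> assigned | voices=[69 - -]
Op 4: note_on(70): voice 1 is free -> assigned | voices=[69 70 -]
Op 5: note_on(80): voice 2 is free -> assigned | voices=[69 70 80]
Op 6: note_off(70): free voice 1 | voices=[69 - 80]
Op 7: note_on(85): voice 1 is free -> assigned | voices=[69 85 80]
Op 8: note_on(67): all voices busy, STEAL voice 0 (pitch 69, oldest) -> assign | voices=[67 85 80]

Answer: 1 none none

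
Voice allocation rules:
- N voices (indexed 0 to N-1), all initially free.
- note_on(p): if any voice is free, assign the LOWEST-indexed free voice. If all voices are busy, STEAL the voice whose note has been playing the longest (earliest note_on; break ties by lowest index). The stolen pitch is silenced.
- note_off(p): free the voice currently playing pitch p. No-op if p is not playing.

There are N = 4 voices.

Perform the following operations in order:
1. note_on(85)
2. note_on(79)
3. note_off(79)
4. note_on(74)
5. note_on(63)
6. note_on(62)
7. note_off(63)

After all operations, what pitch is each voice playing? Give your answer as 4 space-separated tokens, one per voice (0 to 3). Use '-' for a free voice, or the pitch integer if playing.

Answer: 85 74 - 62

Derivation:
Op 1: note_on(85): voice 0 is free -> assigned | voices=[85 - - -]
Op 2: note_on(79): voice 1 is free -> assigned | voices=[85 79 - -]
Op 3: note_off(79): free voice 1 | voices=[85 - - -]
Op 4: note_on(74): voice 1 is free -> assigned | voices=[85 74 - -]
Op 5: note_on(63): voice 2 is free -> assigned | voices=[85 74 63 -]
Op 6: note_on(62): voice 3 is free -> assigned | voices=[85 74 63 62]
Op 7: note_off(63): free voice 2 | voices=[85 74 - 62]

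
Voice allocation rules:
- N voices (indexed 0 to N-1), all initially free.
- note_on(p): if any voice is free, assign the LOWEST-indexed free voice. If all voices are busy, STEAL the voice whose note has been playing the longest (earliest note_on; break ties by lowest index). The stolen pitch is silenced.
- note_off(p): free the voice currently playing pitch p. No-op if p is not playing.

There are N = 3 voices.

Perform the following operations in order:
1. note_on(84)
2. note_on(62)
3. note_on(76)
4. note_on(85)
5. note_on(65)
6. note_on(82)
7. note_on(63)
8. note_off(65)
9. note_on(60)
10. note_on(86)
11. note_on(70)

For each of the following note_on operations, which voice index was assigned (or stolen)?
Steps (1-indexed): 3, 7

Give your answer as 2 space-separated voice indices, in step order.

Op 1: note_on(84): voice 0 is free -> assigned | voices=[84 - -]
Op 2: note_on(62): voice 1 is free -> assigned | voices=[84 62 -]
Op 3: note_on(76): voice 2 is free -> assigned | voices=[84 62 76]
Op 4: note_on(85): all voices busy, STEAL voice 0 (pitch 84, oldest) -> assign | voices=[85 62 76]
Op 5: note_on(65): all voices busy, STEAL voice 1 (pitch 62, oldest) -> assign | voices=[85 65 76]
Op 6: note_on(82): all voices busy, STEAL voice 2 (pitch 76, oldest) -> assign | voices=[85 65 82]
Op 7: note_on(63): all voices busy, STEAL voice 0 (pitch 85, oldest) -> assign | voices=[63 65 82]
Op 8: note_off(65): free voice 1 | voices=[63 - 82]
Op 9: note_on(60): voice 1 is free -> assigned | voices=[63 60 82]
Op 10: note_on(86): all voices busy, STEAL voice 2 (pitch 82, oldest) -> assign | voices=[63 60 86]
Op 11: note_on(70): all voices busy, STEAL voice 0 (pitch 63, oldest) -> assign | voices=[70 60 86]

Answer: 2 0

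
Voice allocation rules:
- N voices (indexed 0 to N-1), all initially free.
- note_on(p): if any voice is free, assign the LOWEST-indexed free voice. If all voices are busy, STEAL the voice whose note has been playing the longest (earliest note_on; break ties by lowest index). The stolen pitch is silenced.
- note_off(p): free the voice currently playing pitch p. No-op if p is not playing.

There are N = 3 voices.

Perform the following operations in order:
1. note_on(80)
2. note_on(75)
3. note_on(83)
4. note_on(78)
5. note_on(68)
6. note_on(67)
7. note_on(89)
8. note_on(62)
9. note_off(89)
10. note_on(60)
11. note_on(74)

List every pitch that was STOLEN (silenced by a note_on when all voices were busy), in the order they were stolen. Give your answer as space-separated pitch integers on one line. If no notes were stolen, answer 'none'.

Answer: 80 75 83 78 68 67

Derivation:
Op 1: note_on(80): voice 0 is free -> assigned | voices=[80 - -]
Op 2: note_on(75): voice 1 is free -> assigned | voices=[80 75 -]
Op 3: note_on(83): voice 2 is free -> assigned | voices=[80 75 83]
Op 4: note_on(78): all voices busy, STEAL voice 0 (pitch 80, oldest) -> assign | voices=[78 75 83]
Op 5: note_on(68): all voices busy, STEAL voice 1 (pitch 75, oldest) -> assign | voices=[78 68 83]
Op 6: note_on(67): all voices busy, STEAL voice 2 (pitch 83, oldest) -> assign | voices=[78 68 67]
Op 7: note_on(89): all voices busy, STEAL voice 0 (pitch 78, oldest) -> assign | voices=[89 68 67]
Op 8: note_on(62): all voices busy, STEAL voice 1 (pitch 68, oldest) -> assign | voices=[89 62 67]
Op 9: note_off(89): free voice 0 | voices=[- 62 67]
Op 10: note_on(60): voice 0 is free -> assigned | voices=[60 62 67]
Op 11: note_on(74): all voices busy, STEAL voice 2 (pitch 67, oldest) -> assign | voices=[60 62 74]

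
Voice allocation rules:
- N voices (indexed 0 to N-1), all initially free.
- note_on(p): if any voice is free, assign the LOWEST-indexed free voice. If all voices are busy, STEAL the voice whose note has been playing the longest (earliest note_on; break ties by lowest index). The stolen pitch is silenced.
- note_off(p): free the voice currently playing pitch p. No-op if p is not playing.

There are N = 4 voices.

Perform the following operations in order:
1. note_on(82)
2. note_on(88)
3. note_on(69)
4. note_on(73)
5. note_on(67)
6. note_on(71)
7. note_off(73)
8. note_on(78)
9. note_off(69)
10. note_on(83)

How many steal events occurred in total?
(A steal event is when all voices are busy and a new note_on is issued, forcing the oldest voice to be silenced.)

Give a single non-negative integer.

Op 1: note_on(82): voice 0 is free -> assigned | voices=[82 - - -]
Op 2: note_on(88): voice 1 is free -> assigned | voices=[82 88 - -]
Op 3: note_on(69): voice 2 is free -> assigned | voices=[82 88 69 -]
Op 4: note_on(73): voice 3 is free -> assigned | voices=[82 88 69 73]
Op 5: note_on(67): all voices busy, STEAL voice 0 (pitch 82, oldest) -> assign | voices=[67 88 69 73]
Op 6: note_on(71): all voices busy, STEAL voice 1 (pitch 88, oldest) -> assign | voices=[67 71 69 73]
Op 7: note_off(73): free voice 3 | voices=[67 71 69 -]
Op 8: note_on(78): voice 3 is free -> assigned | voices=[67 71 69 78]
Op 9: note_off(69): free voice 2 | voices=[67 71 - 78]
Op 10: note_on(83): voice 2 is free -> assigned | voices=[67 71 83 78]

Answer: 2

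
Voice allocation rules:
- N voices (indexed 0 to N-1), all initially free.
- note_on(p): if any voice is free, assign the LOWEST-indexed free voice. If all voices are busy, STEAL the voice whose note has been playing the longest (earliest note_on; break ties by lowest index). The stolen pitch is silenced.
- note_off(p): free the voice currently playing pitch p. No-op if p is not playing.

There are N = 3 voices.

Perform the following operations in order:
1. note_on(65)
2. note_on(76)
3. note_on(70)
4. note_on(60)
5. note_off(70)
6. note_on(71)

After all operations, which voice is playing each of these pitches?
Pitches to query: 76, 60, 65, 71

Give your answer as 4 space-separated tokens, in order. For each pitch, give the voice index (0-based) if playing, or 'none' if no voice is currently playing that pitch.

Answer: 1 0 none 2

Derivation:
Op 1: note_on(65): voice 0 is free -> assigned | voices=[65 - -]
Op 2: note_on(76): voice 1 is free -> assigned | voices=[65 76 -]
Op 3: note_on(70): voice 2 is free -> assigned | voices=[65 76 70]
Op 4: note_on(60): all voices busy, STEAL voice 0 (pitch 65, oldest) -> assign | voices=[60 76 70]
Op 5: note_off(70): free voice 2 | voices=[60 76 -]
Op 6: note_on(71): voice 2 is free -> assigned | voices=[60 76 71]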